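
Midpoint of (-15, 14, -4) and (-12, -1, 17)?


Midpoint = ((-15+-12)/2, (14+-1)/2, (-4+17)/2) = (-13.5, 6.5, 6.5)

(-13.5, 6.5, 6.5)


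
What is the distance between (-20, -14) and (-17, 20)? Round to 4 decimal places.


d = sqrt((-17--20)^2 + (20--14)^2) = 34.1321

34.1321


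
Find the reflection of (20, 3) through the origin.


Reflection through origin: (x, y) -> (-x, -y)
(20, 3) -> (-20, -3)

(-20, -3)


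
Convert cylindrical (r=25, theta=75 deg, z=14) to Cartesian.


x = 25 * cos(75) = 6.4705
y = 25 * sin(75) = 24.1481
z = 14

(6.4705, 24.1481, 14)


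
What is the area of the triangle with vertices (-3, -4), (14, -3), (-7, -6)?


Area = |x1(y2-y3) + x2(y3-y1) + x3(y1-y2)| / 2
= |-3*(-3--6) + 14*(-6--4) + -7*(-4--3)| / 2
= 15

15


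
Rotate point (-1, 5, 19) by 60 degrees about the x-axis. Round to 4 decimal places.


x' = -1
y' = 5*cos(60) - 19*sin(60) = -13.9545
z' = 5*sin(60) + 19*cos(60) = 13.8301

(-1, -13.9545, 13.8301)


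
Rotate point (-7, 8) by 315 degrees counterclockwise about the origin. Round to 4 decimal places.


x' = -7*cos(315) - 8*sin(315) = 0.7071
y' = -7*sin(315) + 8*cos(315) = 10.6066

(0.7071, 10.6066)


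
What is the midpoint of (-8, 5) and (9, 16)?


Midpoint = ((-8+9)/2, (5+16)/2) = (0.5, 10.5)

(0.5, 10.5)


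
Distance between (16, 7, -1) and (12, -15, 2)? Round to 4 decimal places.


d = sqrt((12-16)^2 + (-15-7)^2 + (2--1)^2) = 22.561

22.561


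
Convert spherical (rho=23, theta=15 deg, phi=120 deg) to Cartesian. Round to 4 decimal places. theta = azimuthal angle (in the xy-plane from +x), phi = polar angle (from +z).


x = 23 * sin(120) * cos(15) = 19.2399
y = 23 * sin(120) * sin(15) = 5.1553
z = 23 * cos(120) = -11.5

(19.2399, 5.1553, -11.5)


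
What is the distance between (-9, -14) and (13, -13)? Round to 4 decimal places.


d = sqrt((13--9)^2 + (-13--14)^2) = 22.0227

22.0227


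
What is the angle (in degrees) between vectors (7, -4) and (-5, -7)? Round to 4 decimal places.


dot = 7*-5 + -4*-7 = -7
|u| = 8.0623, |v| = 8.6023
cos(angle) = -0.1009
angle = 95.7928 degrees

95.7928 degrees


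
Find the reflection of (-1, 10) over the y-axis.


Reflection across y-axis: (x, y) -> (-x, y)
(-1, 10) -> (1, 10)

(1, 10)


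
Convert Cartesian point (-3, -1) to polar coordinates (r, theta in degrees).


r = sqrt((-3)^2 + (-1)^2) = 3.1623
theta = atan2(-1, -3) = 198.4349 degrees

r = 3.1623, theta = 198.4349 degrees


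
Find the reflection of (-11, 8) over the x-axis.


Reflection across x-axis: (x, y) -> (x, -y)
(-11, 8) -> (-11, -8)

(-11, -8)


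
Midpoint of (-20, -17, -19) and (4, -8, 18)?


Midpoint = ((-20+4)/2, (-17+-8)/2, (-19+18)/2) = (-8, -12.5, -0.5)

(-8, -12.5, -0.5)


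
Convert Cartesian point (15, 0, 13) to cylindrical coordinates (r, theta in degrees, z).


r = sqrt(15^2 + 0^2) = 15
theta = atan2(0, 15) = 0 deg
z = 13

r = 15, theta = 0 deg, z = 13


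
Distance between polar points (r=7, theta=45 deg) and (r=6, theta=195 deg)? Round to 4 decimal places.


d = sqrt(r1^2 + r2^2 - 2*r1*r2*cos(t2-t1))
d = sqrt(7^2 + 6^2 - 2*7*6*cos(195-45)) = 12.5597

12.5597


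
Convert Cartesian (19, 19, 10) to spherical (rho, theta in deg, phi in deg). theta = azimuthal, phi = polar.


rho = sqrt(19^2 + 19^2 + 10^2) = 28.6705
theta = atan2(19, 19) = 45 deg
phi = acos(10/28.6705) = 69.5867 deg

rho = 28.6705, theta = 45 deg, phi = 69.5867 deg


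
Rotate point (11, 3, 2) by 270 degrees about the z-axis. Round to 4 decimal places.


x' = 11*cos(270) - 3*sin(270) = 3
y' = 11*sin(270) + 3*cos(270) = -11
z' = 2

(3, -11, 2)


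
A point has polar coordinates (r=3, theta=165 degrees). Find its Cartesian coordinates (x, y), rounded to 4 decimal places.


x = 3 * cos(165) = -2.8978
y = 3 * sin(165) = 0.7765

(-2.8978, 0.7765)


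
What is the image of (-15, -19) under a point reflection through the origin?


Reflection through origin: (x, y) -> (-x, -y)
(-15, -19) -> (15, 19)

(15, 19)


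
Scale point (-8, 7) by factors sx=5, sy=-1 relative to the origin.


Scaling: (x*sx, y*sy) = (-8*5, 7*-1) = (-40, -7)

(-40, -7)


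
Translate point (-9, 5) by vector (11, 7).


Translation: (x+dx, y+dy) = (-9+11, 5+7) = (2, 12)

(2, 12)


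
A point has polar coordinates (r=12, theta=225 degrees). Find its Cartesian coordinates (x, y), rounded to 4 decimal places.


x = 12 * cos(225) = -8.4853
y = 12 * sin(225) = -8.4853

(-8.4853, -8.4853)


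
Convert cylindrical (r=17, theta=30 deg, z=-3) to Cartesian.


x = 17 * cos(30) = 14.7224
y = 17 * sin(30) = 8.5
z = -3

(14.7224, 8.5, -3)


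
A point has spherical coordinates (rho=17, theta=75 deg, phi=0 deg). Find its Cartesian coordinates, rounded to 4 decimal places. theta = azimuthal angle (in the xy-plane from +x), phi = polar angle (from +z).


x = 17 * sin(0) * cos(75) = 0
y = 17 * sin(0) * sin(75) = 0
z = 17 * cos(0) = 17

(0, 0, 17)


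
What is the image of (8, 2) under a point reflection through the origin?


Reflection through origin: (x, y) -> (-x, -y)
(8, 2) -> (-8, -2)

(-8, -2)


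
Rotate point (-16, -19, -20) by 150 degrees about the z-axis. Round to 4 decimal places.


x' = -16*cos(150) - -19*sin(150) = 23.3564
y' = -16*sin(150) + -19*cos(150) = 8.4545
z' = -20

(23.3564, 8.4545, -20)


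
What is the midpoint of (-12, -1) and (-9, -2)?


Midpoint = ((-12+-9)/2, (-1+-2)/2) = (-10.5, -1.5)

(-10.5, -1.5)


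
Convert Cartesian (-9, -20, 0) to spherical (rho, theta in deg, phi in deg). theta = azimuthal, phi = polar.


rho = sqrt((-9)^2 + (-20)^2 + 0^2) = 21.9317
theta = atan2(-20, -9) = 245.7723 deg
phi = acos(0/21.9317) = 90 deg

rho = 21.9317, theta = 245.7723 deg, phi = 90 deg


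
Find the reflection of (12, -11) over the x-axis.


Reflection across x-axis: (x, y) -> (x, -y)
(12, -11) -> (12, 11)

(12, 11)


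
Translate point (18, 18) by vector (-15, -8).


Translation: (x+dx, y+dy) = (18+-15, 18+-8) = (3, 10)

(3, 10)


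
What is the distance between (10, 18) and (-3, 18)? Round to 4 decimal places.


d = sqrt((-3-10)^2 + (18-18)^2) = 13

13


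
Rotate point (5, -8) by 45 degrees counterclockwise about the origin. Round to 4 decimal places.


x' = 5*cos(45) - -8*sin(45) = 9.1924
y' = 5*sin(45) + -8*cos(45) = -2.1213

(9.1924, -2.1213)


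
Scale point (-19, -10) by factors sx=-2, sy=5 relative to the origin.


Scaling: (x*sx, y*sy) = (-19*-2, -10*5) = (38, -50)

(38, -50)


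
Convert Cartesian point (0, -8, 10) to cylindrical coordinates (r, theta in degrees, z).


r = sqrt(0^2 + (-8)^2) = 8
theta = atan2(-8, 0) = 270 deg
z = 10

r = 8, theta = 270 deg, z = 10


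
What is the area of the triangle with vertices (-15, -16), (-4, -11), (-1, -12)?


Area = |x1(y2-y3) + x2(y3-y1) + x3(y1-y2)| / 2
= |-15*(-11--12) + -4*(-12--16) + -1*(-16--11)| / 2
= 13

13


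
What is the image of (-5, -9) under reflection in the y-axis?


Reflection across y-axis: (x, y) -> (-x, y)
(-5, -9) -> (5, -9)

(5, -9)


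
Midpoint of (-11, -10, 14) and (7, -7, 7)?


Midpoint = ((-11+7)/2, (-10+-7)/2, (14+7)/2) = (-2, -8.5, 10.5)

(-2, -8.5, 10.5)


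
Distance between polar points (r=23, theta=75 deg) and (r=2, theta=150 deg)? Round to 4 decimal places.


d = sqrt(r1^2 + r2^2 - 2*r1*r2*cos(t2-t1))
d = sqrt(23^2 + 2^2 - 2*23*2*cos(150-75)) = 22.5652

22.5652


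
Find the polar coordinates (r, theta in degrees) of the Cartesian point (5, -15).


r = sqrt(5^2 + (-15)^2) = 15.8114
theta = atan2(-15, 5) = 288.4349 degrees

r = 15.8114, theta = 288.4349 degrees


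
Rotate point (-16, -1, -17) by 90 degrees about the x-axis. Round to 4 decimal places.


x' = -16
y' = -1*cos(90) - -17*sin(90) = 17
z' = -1*sin(90) + -17*cos(90) = -1

(-16, 17, -1)


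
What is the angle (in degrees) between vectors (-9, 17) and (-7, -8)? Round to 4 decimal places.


dot = -9*-7 + 17*-8 = -73
|u| = 19.2354, |v| = 10.6301
cos(angle) = -0.357
angle = 110.9168 degrees

110.9168 degrees


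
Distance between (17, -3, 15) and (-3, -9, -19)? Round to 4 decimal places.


d = sqrt((-3-17)^2 + (-9--3)^2 + (-19-15)^2) = 39.8999

39.8999


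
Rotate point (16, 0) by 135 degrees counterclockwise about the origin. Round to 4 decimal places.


x' = 16*cos(135) - 0*sin(135) = -11.3137
y' = 16*sin(135) + 0*cos(135) = 11.3137

(-11.3137, 11.3137)


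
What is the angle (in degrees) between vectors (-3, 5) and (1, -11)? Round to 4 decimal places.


dot = -3*1 + 5*-11 = -58
|u| = 5.831, |v| = 11.0454
cos(angle) = -0.9006
angle = 154.2307 degrees

154.2307 degrees


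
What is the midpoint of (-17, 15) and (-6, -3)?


Midpoint = ((-17+-6)/2, (15+-3)/2) = (-11.5, 6)

(-11.5, 6)


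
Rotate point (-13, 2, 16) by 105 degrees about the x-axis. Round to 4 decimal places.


x' = -13
y' = 2*cos(105) - 16*sin(105) = -15.9725
z' = 2*sin(105) + 16*cos(105) = -2.2093

(-13, -15.9725, -2.2093)


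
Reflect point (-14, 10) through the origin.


Reflection through origin: (x, y) -> (-x, -y)
(-14, 10) -> (14, -10)

(14, -10)


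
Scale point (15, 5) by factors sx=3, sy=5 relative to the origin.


Scaling: (x*sx, y*sy) = (15*3, 5*5) = (45, 25)

(45, 25)


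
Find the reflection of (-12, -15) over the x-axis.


Reflection across x-axis: (x, y) -> (x, -y)
(-12, -15) -> (-12, 15)

(-12, 15)


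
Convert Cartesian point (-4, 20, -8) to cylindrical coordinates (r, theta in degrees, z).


r = sqrt((-4)^2 + 20^2) = 20.3961
theta = atan2(20, -4) = 101.3099 deg
z = -8

r = 20.3961, theta = 101.3099 deg, z = -8


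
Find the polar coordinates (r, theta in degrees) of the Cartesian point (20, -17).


r = sqrt(20^2 + (-17)^2) = 26.2488
theta = atan2(-17, 20) = 319.6355 degrees

r = 26.2488, theta = 319.6355 degrees


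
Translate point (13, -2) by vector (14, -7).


Translation: (x+dx, y+dy) = (13+14, -2+-7) = (27, -9)

(27, -9)


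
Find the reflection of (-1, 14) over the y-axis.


Reflection across y-axis: (x, y) -> (-x, y)
(-1, 14) -> (1, 14)

(1, 14)


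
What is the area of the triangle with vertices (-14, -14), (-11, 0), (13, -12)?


Area = |x1(y2-y3) + x2(y3-y1) + x3(y1-y2)| / 2
= |-14*(0--12) + -11*(-12--14) + 13*(-14-0)| / 2
= 186

186


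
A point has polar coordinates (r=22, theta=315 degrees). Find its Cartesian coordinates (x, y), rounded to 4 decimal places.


x = 22 * cos(315) = 15.5563
y = 22 * sin(315) = -15.5563

(15.5563, -15.5563)


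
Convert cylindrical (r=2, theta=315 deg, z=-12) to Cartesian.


x = 2 * cos(315) = 1.4142
y = 2 * sin(315) = -1.4142
z = -12

(1.4142, -1.4142, -12)


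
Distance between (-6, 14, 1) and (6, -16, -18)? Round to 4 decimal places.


d = sqrt((6--6)^2 + (-16-14)^2 + (-18-1)^2) = 37.4833

37.4833


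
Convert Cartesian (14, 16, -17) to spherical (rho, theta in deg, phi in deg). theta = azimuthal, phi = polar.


rho = sqrt(14^2 + 16^2 + (-17)^2) = 27.2213
theta = atan2(16, 14) = 48.8141 deg
phi = acos(-17/27.2213) = 128.6463 deg

rho = 27.2213, theta = 48.8141 deg, phi = 128.6463 deg


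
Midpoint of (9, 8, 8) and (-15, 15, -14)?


Midpoint = ((9+-15)/2, (8+15)/2, (8+-14)/2) = (-3, 11.5, -3)

(-3, 11.5, -3)


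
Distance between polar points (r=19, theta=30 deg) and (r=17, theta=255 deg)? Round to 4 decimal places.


d = sqrt(r1^2 + r2^2 - 2*r1*r2*cos(t2-t1))
d = sqrt(19^2 + 17^2 - 2*19*17*cos(255-30)) = 33.2685

33.2685


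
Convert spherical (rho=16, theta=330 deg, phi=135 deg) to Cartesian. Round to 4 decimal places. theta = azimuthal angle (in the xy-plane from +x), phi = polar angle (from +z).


x = 16 * sin(135) * cos(330) = 9.798
y = 16 * sin(135) * sin(330) = -5.6569
z = 16 * cos(135) = -11.3137

(9.798, -5.6569, -11.3137)


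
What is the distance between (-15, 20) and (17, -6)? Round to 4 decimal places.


d = sqrt((17--15)^2 + (-6-20)^2) = 41.2311

41.2311


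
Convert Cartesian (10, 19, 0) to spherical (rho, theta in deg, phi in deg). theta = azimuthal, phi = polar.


rho = sqrt(10^2 + 19^2 + 0^2) = 21.4709
theta = atan2(19, 10) = 62.2415 deg
phi = acos(0/21.4709) = 90 deg

rho = 21.4709, theta = 62.2415 deg, phi = 90 deg


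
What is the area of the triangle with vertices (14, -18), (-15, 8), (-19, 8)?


Area = |x1(y2-y3) + x2(y3-y1) + x3(y1-y2)| / 2
= |14*(8-8) + -15*(8--18) + -19*(-18-8)| / 2
= 52

52


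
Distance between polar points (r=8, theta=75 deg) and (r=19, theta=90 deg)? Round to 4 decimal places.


d = sqrt(r1^2 + r2^2 - 2*r1*r2*cos(t2-t1))
d = sqrt(8^2 + 19^2 - 2*8*19*cos(90-75)) = 11.4612

11.4612


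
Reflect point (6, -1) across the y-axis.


Reflection across y-axis: (x, y) -> (-x, y)
(6, -1) -> (-6, -1)

(-6, -1)


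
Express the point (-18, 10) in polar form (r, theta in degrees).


r = sqrt((-18)^2 + 10^2) = 20.5913
theta = atan2(10, -18) = 150.9454 degrees

r = 20.5913, theta = 150.9454 degrees


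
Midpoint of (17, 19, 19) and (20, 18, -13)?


Midpoint = ((17+20)/2, (19+18)/2, (19+-13)/2) = (18.5, 18.5, 3)

(18.5, 18.5, 3)


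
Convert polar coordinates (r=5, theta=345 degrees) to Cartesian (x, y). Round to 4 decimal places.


x = 5 * cos(345) = 4.8296
y = 5 * sin(345) = -1.2941

(4.8296, -1.2941)


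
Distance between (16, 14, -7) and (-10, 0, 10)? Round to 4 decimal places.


d = sqrt((-10-16)^2 + (0-14)^2 + (10--7)^2) = 34.0735

34.0735


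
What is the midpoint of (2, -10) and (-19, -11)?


Midpoint = ((2+-19)/2, (-10+-11)/2) = (-8.5, -10.5)

(-8.5, -10.5)


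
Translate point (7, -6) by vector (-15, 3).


Translation: (x+dx, y+dy) = (7+-15, -6+3) = (-8, -3)

(-8, -3)


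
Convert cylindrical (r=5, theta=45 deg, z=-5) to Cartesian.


x = 5 * cos(45) = 3.5355
y = 5 * sin(45) = 3.5355
z = -5

(3.5355, 3.5355, -5)


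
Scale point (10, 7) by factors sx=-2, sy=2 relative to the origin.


Scaling: (x*sx, y*sy) = (10*-2, 7*2) = (-20, 14)

(-20, 14)


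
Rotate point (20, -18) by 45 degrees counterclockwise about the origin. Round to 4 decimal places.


x' = 20*cos(45) - -18*sin(45) = 26.8701
y' = 20*sin(45) + -18*cos(45) = 1.4142

(26.8701, 1.4142)


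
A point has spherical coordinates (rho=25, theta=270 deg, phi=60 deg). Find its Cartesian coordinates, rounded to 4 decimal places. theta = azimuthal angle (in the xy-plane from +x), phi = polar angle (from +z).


x = 25 * sin(60) * cos(270) = 0
y = 25 * sin(60) * sin(270) = -21.6506
z = 25 * cos(60) = 12.5

(0, -21.6506, 12.5)


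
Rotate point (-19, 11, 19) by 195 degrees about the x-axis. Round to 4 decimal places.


x' = -19
y' = 11*cos(195) - 19*sin(195) = -5.7076
z' = 11*sin(195) + 19*cos(195) = -21.1996

(-19, -5.7076, -21.1996)


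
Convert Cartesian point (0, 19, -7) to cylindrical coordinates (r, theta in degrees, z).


r = sqrt(0^2 + 19^2) = 19
theta = atan2(19, 0) = 90 deg
z = -7

r = 19, theta = 90 deg, z = -7


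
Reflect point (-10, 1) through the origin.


Reflection through origin: (x, y) -> (-x, -y)
(-10, 1) -> (10, -1)

(10, -1)


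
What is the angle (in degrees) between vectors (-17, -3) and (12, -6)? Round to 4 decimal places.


dot = -17*12 + -3*-6 = -186
|u| = 17.2627, |v| = 13.4164
cos(angle) = -0.8031
angle = 143.427 degrees

143.427 degrees


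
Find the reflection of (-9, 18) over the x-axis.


Reflection across x-axis: (x, y) -> (x, -y)
(-9, 18) -> (-9, -18)

(-9, -18)


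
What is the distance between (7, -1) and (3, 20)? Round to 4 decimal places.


d = sqrt((3-7)^2 + (20--1)^2) = 21.3776

21.3776


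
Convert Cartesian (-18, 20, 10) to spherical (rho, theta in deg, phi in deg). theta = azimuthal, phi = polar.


rho = sqrt((-18)^2 + 20^2 + 10^2) = 28.7054
theta = atan2(20, -18) = 131.9872 deg
phi = acos(10/28.7054) = 69.6126 deg

rho = 28.7054, theta = 131.9872 deg, phi = 69.6126 deg


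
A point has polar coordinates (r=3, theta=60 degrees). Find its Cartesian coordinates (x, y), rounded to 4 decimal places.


x = 3 * cos(60) = 1.5
y = 3 * sin(60) = 2.5981

(1.5, 2.5981)


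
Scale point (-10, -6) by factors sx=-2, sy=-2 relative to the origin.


Scaling: (x*sx, y*sy) = (-10*-2, -6*-2) = (20, 12)

(20, 12)


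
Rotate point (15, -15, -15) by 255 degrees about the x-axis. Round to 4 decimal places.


x' = 15
y' = -15*cos(255) - -15*sin(255) = -10.6066
z' = -15*sin(255) + -15*cos(255) = 18.3712

(15, -10.6066, 18.3712)


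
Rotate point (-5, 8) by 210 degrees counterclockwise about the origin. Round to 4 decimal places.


x' = -5*cos(210) - 8*sin(210) = 8.3301
y' = -5*sin(210) + 8*cos(210) = -4.4282

(8.3301, -4.4282)


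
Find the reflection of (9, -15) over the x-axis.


Reflection across x-axis: (x, y) -> (x, -y)
(9, -15) -> (9, 15)

(9, 15)


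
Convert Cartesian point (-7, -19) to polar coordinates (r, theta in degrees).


r = sqrt((-7)^2 + (-19)^2) = 20.2485
theta = atan2(-19, -7) = 249.7751 degrees

r = 20.2485, theta = 249.7751 degrees


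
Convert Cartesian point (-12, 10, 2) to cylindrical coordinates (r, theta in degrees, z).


r = sqrt((-12)^2 + 10^2) = 15.6205
theta = atan2(10, -12) = 140.1944 deg
z = 2

r = 15.6205, theta = 140.1944 deg, z = 2


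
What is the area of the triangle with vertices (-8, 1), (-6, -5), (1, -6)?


Area = |x1(y2-y3) + x2(y3-y1) + x3(y1-y2)| / 2
= |-8*(-5--6) + -6*(-6-1) + 1*(1--5)| / 2
= 20

20


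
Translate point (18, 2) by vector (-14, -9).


Translation: (x+dx, y+dy) = (18+-14, 2+-9) = (4, -7)

(4, -7)


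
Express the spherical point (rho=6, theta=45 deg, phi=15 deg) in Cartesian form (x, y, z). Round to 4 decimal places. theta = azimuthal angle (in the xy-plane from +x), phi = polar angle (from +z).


x = 6 * sin(15) * cos(45) = 1.0981
y = 6 * sin(15) * sin(45) = 1.0981
z = 6 * cos(15) = 5.7956

(1.0981, 1.0981, 5.7956)


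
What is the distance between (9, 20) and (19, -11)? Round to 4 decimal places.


d = sqrt((19-9)^2 + (-11-20)^2) = 32.573

32.573


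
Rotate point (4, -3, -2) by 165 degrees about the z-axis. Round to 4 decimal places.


x' = 4*cos(165) - -3*sin(165) = -3.0872
y' = 4*sin(165) + -3*cos(165) = 3.9331
z' = -2

(-3.0872, 3.9331, -2)


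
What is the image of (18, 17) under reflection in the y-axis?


Reflection across y-axis: (x, y) -> (-x, y)
(18, 17) -> (-18, 17)

(-18, 17)


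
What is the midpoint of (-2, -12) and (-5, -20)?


Midpoint = ((-2+-5)/2, (-12+-20)/2) = (-3.5, -16)

(-3.5, -16)


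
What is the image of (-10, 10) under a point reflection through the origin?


Reflection through origin: (x, y) -> (-x, -y)
(-10, 10) -> (10, -10)

(10, -10)


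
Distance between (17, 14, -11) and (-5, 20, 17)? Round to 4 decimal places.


d = sqrt((-5-17)^2 + (20-14)^2 + (17--11)^2) = 36.1109

36.1109


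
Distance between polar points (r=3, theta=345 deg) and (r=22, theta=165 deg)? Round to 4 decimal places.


d = sqrt(r1^2 + r2^2 - 2*r1*r2*cos(t2-t1))
d = sqrt(3^2 + 22^2 - 2*3*22*cos(165-345)) = 25

25


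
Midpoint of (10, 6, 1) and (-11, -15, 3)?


Midpoint = ((10+-11)/2, (6+-15)/2, (1+3)/2) = (-0.5, -4.5, 2)

(-0.5, -4.5, 2)


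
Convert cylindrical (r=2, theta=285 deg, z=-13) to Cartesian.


x = 2 * cos(285) = 0.5176
y = 2 * sin(285) = -1.9319
z = -13

(0.5176, -1.9319, -13)


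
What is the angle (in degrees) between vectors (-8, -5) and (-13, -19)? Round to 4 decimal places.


dot = -8*-13 + -5*-19 = 199
|u| = 9.434, |v| = 23.0217
cos(angle) = 0.9163
angle = 23.6143 degrees

23.6143 degrees


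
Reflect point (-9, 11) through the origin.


Reflection through origin: (x, y) -> (-x, -y)
(-9, 11) -> (9, -11)

(9, -11)


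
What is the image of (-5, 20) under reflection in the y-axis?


Reflection across y-axis: (x, y) -> (-x, y)
(-5, 20) -> (5, 20)

(5, 20)


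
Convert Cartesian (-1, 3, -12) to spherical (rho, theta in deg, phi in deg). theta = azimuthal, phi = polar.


rho = sqrt((-1)^2 + 3^2 + (-12)^2) = 12.4097
theta = atan2(3, -1) = 108.4349 deg
phi = acos(-12/12.4097) = 165.2369 deg

rho = 12.4097, theta = 108.4349 deg, phi = 165.2369 deg


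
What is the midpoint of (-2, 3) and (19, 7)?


Midpoint = ((-2+19)/2, (3+7)/2) = (8.5, 5)

(8.5, 5)


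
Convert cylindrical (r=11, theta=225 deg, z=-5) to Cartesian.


x = 11 * cos(225) = -7.7782
y = 11 * sin(225) = -7.7782
z = -5

(-7.7782, -7.7782, -5)


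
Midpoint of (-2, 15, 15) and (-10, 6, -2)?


Midpoint = ((-2+-10)/2, (15+6)/2, (15+-2)/2) = (-6, 10.5, 6.5)

(-6, 10.5, 6.5)


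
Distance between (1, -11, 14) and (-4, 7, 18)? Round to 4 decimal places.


d = sqrt((-4-1)^2 + (7--11)^2 + (18-14)^2) = 19.105

19.105


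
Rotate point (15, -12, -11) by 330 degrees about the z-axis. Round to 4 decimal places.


x' = 15*cos(330) - -12*sin(330) = 6.9904
y' = 15*sin(330) + -12*cos(330) = -17.8923
z' = -11

(6.9904, -17.8923, -11)


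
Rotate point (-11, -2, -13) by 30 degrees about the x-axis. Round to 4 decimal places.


x' = -11
y' = -2*cos(30) - -13*sin(30) = 4.7679
z' = -2*sin(30) + -13*cos(30) = -12.2583

(-11, 4.7679, -12.2583)


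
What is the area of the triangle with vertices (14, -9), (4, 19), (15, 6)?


Area = |x1(y2-y3) + x2(y3-y1) + x3(y1-y2)| / 2
= |14*(19-6) + 4*(6--9) + 15*(-9-19)| / 2
= 89

89


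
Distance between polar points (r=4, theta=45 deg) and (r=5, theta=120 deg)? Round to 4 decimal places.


d = sqrt(r1^2 + r2^2 - 2*r1*r2*cos(t2-t1))
d = sqrt(4^2 + 5^2 - 2*4*5*cos(120-45)) = 5.536

5.536


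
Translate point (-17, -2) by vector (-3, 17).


Translation: (x+dx, y+dy) = (-17+-3, -2+17) = (-20, 15)

(-20, 15)


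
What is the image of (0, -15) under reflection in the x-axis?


Reflection across x-axis: (x, y) -> (x, -y)
(0, -15) -> (0, 15)

(0, 15)


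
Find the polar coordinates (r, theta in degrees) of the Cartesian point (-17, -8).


r = sqrt((-17)^2 + (-8)^2) = 18.7883
theta = atan2(-8, -17) = 205.2011 degrees

r = 18.7883, theta = 205.2011 degrees


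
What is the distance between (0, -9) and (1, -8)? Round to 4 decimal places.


d = sqrt((1-0)^2 + (-8--9)^2) = 1.4142

1.4142


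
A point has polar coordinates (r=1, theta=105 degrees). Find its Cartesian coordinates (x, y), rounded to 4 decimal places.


x = 1 * cos(105) = -0.2588
y = 1 * sin(105) = 0.9659

(-0.2588, 0.9659)


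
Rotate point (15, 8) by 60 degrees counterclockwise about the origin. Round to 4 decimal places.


x' = 15*cos(60) - 8*sin(60) = 0.5718
y' = 15*sin(60) + 8*cos(60) = 16.9904

(0.5718, 16.9904)


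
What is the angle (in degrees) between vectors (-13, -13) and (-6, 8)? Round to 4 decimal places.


dot = -13*-6 + -13*8 = -26
|u| = 18.3848, |v| = 10
cos(angle) = -0.1414
angle = 98.1301 degrees

98.1301 degrees


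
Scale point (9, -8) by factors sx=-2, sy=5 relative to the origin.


Scaling: (x*sx, y*sy) = (9*-2, -8*5) = (-18, -40)

(-18, -40)


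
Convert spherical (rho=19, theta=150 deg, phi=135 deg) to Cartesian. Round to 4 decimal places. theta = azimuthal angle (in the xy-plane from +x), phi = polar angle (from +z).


x = 19 * sin(135) * cos(150) = -11.6351
y = 19 * sin(135) * sin(150) = 6.7175
z = 19 * cos(135) = -13.435

(-11.6351, 6.7175, -13.435)


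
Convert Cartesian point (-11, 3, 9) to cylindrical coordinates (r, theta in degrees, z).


r = sqrt((-11)^2 + 3^2) = 11.4018
theta = atan2(3, -11) = 164.7449 deg
z = 9

r = 11.4018, theta = 164.7449 deg, z = 9


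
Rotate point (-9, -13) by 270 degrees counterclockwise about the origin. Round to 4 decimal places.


x' = -9*cos(270) - -13*sin(270) = -13
y' = -9*sin(270) + -13*cos(270) = 9

(-13, 9)


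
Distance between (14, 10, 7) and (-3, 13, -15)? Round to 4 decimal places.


d = sqrt((-3-14)^2 + (13-10)^2 + (-15-7)^2) = 27.9643

27.9643


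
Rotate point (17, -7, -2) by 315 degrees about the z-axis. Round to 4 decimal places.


x' = 17*cos(315) - -7*sin(315) = 7.0711
y' = 17*sin(315) + -7*cos(315) = -16.9706
z' = -2

(7.0711, -16.9706, -2)


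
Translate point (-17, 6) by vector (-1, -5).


Translation: (x+dx, y+dy) = (-17+-1, 6+-5) = (-18, 1)

(-18, 1)


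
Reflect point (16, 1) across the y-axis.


Reflection across y-axis: (x, y) -> (-x, y)
(16, 1) -> (-16, 1)

(-16, 1)


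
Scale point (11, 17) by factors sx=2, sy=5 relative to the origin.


Scaling: (x*sx, y*sy) = (11*2, 17*5) = (22, 85)

(22, 85)


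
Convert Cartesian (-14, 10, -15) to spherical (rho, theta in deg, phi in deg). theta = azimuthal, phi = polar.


rho = sqrt((-14)^2 + 10^2 + (-15)^2) = 22.8254
theta = atan2(10, -14) = 144.4623 deg
phi = acos(-15/22.8254) = 131.0838 deg

rho = 22.8254, theta = 144.4623 deg, phi = 131.0838 deg


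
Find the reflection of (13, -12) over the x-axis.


Reflection across x-axis: (x, y) -> (x, -y)
(13, -12) -> (13, 12)

(13, 12)


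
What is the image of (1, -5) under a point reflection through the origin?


Reflection through origin: (x, y) -> (-x, -y)
(1, -5) -> (-1, 5)

(-1, 5)


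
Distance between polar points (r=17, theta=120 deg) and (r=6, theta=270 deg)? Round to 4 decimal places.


d = sqrt(r1^2 + r2^2 - 2*r1*r2*cos(t2-t1))
d = sqrt(17^2 + 6^2 - 2*17*6*cos(270-120)) = 22.398

22.398


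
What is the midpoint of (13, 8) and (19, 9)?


Midpoint = ((13+19)/2, (8+9)/2) = (16, 8.5)

(16, 8.5)


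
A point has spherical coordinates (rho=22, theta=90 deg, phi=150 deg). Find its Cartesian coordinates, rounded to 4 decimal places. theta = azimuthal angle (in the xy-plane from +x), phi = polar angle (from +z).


x = 22 * sin(150) * cos(90) = 0
y = 22 * sin(150) * sin(90) = 11
z = 22 * cos(150) = -19.0526

(0, 11, -19.0526)


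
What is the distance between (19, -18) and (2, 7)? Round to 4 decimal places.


d = sqrt((2-19)^2 + (7--18)^2) = 30.2324

30.2324


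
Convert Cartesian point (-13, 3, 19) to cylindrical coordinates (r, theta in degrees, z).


r = sqrt((-13)^2 + 3^2) = 13.3417
theta = atan2(3, -13) = 167.0054 deg
z = 19

r = 13.3417, theta = 167.0054 deg, z = 19


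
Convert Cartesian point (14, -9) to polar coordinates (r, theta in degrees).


r = sqrt(14^2 + (-9)^2) = 16.6433
theta = atan2(-9, 14) = 327.2648 degrees

r = 16.6433, theta = 327.2648 degrees


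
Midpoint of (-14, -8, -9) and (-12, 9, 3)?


Midpoint = ((-14+-12)/2, (-8+9)/2, (-9+3)/2) = (-13, 0.5, -3)

(-13, 0.5, -3)


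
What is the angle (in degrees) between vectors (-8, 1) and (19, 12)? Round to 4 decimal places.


dot = -8*19 + 1*12 = -140
|u| = 8.0623, |v| = 22.4722
cos(angle) = -0.7727
angle = 140.5993 degrees

140.5993 degrees


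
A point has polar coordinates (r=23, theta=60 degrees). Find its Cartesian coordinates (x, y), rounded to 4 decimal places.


x = 23 * cos(60) = 11.5
y = 23 * sin(60) = 19.9186

(11.5, 19.9186)


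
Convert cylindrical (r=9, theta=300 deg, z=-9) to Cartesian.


x = 9 * cos(300) = 4.5
y = 9 * sin(300) = -7.7942
z = -9

(4.5, -7.7942, -9)


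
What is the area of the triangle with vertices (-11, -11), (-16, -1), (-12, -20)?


Area = |x1(y2-y3) + x2(y3-y1) + x3(y1-y2)| / 2
= |-11*(-1--20) + -16*(-20--11) + -12*(-11--1)| / 2
= 27.5

27.5


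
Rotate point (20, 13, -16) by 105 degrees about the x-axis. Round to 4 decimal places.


x' = 20
y' = 13*cos(105) - -16*sin(105) = 12.0902
z' = 13*sin(105) + -16*cos(105) = 16.6981

(20, 12.0902, 16.6981)


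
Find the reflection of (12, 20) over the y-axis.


Reflection across y-axis: (x, y) -> (-x, y)
(12, 20) -> (-12, 20)

(-12, 20)


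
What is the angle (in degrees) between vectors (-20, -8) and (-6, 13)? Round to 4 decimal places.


dot = -20*-6 + -8*13 = 16
|u| = 21.5407, |v| = 14.3178
cos(angle) = 0.0519
angle = 87.0263 degrees

87.0263 degrees


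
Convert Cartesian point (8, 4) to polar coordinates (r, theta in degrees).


r = sqrt(8^2 + 4^2) = 8.9443
theta = atan2(4, 8) = 26.5651 degrees

r = 8.9443, theta = 26.5651 degrees


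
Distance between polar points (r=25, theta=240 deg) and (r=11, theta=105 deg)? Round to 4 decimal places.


d = sqrt(r1^2 + r2^2 - 2*r1*r2*cos(t2-t1))
d = sqrt(25^2 + 11^2 - 2*25*11*cos(105-240)) = 33.6884

33.6884


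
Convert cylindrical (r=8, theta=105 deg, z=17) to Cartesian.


x = 8 * cos(105) = -2.0706
y = 8 * sin(105) = 7.7274
z = 17

(-2.0706, 7.7274, 17)


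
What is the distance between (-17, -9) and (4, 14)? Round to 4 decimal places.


d = sqrt((4--17)^2 + (14--9)^2) = 31.1448

31.1448


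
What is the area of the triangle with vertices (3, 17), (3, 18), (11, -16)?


Area = |x1(y2-y3) + x2(y3-y1) + x3(y1-y2)| / 2
= |3*(18--16) + 3*(-16-17) + 11*(17-18)| / 2
= 4

4


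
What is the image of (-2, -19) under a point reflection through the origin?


Reflection through origin: (x, y) -> (-x, -y)
(-2, -19) -> (2, 19)

(2, 19)


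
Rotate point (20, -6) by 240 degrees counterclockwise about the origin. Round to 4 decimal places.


x' = 20*cos(240) - -6*sin(240) = -15.1962
y' = 20*sin(240) + -6*cos(240) = -14.3205

(-15.1962, -14.3205)


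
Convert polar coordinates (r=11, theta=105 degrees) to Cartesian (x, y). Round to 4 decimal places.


x = 11 * cos(105) = -2.847
y = 11 * sin(105) = 10.6252

(-2.847, 10.6252)


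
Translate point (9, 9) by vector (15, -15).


Translation: (x+dx, y+dy) = (9+15, 9+-15) = (24, -6)

(24, -6)


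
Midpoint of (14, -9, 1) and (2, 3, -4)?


Midpoint = ((14+2)/2, (-9+3)/2, (1+-4)/2) = (8, -3, -1.5)

(8, -3, -1.5)


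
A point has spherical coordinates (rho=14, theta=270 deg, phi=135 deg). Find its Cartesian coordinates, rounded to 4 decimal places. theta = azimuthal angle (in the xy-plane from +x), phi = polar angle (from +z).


x = 14 * sin(135) * cos(270) = 0
y = 14 * sin(135) * sin(270) = -9.8995
z = 14 * cos(135) = -9.8995

(0, -9.8995, -9.8995)


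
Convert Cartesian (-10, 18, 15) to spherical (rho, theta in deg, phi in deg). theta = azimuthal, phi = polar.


rho = sqrt((-10)^2 + 18^2 + 15^2) = 25.4755
theta = atan2(18, -10) = 119.0546 deg
phi = acos(15/25.4755) = 53.928 deg

rho = 25.4755, theta = 119.0546 deg, phi = 53.928 deg


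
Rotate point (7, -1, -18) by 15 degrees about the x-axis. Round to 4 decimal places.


x' = 7
y' = -1*cos(15) - -18*sin(15) = 3.6928
z' = -1*sin(15) + -18*cos(15) = -17.6455

(7, 3.6928, -17.6455)


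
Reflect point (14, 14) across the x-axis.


Reflection across x-axis: (x, y) -> (x, -y)
(14, 14) -> (14, -14)

(14, -14)


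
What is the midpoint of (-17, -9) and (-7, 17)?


Midpoint = ((-17+-7)/2, (-9+17)/2) = (-12, 4)

(-12, 4)


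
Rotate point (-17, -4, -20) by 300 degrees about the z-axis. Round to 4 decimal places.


x' = -17*cos(300) - -4*sin(300) = -11.9641
y' = -17*sin(300) + -4*cos(300) = 12.7224
z' = -20

(-11.9641, 12.7224, -20)


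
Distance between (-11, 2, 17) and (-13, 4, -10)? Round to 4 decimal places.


d = sqrt((-13--11)^2 + (4-2)^2 + (-10-17)^2) = 27.1477

27.1477


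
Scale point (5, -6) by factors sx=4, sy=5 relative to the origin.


Scaling: (x*sx, y*sy) = (5*4, -6*5) = (20, -30)

(20, -30)


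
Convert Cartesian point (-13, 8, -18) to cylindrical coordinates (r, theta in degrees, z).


r = sqrt((-13)^2 + 8^2) = 15.2643
theta = atan2(8, -13) = 148.3925 deg
z = -18

r = 15.2643, theta = 148.3925 deg, z = -18


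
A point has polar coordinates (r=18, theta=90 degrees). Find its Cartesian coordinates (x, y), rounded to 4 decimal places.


x = 18 * cos(90) = 0
y = 18 * sin(90) = 18

(0, 18)


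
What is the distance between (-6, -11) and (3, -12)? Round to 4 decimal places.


d = sqrt((3--6)^2 + (-12--11)^2) = 9.0554

9.0554


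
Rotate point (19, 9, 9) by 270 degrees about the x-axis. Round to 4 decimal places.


x' = 19
y' = 9*cos(270) - 9*sin(270) = 9
z' = 9*sin(270) + 9*cos(270) = -9

(19, 9, -9)


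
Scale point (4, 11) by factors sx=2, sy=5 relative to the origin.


Scaling: (x*sx, y*sy) = (4*2, 11*5) = (8, 55)

(8, 55)


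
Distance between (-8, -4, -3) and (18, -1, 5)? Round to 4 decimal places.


d = sqrt((18--8)^2 + (-1--4)^2 + (5--3)^2) = 27.3679

27.3679


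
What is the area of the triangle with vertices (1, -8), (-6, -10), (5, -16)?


Area = |x1(y2-y3) + x2(y3-y1) + x3(y1-y2)| / 2
= |1*(-10--16) + -6*(-16--8) + 5*(-8--10)| / 2
= 32

32


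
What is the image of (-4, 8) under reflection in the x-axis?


Reflection across x-axis: (x, y) -> (x, -y)
(-4, 8) -> (-4, -8)

(-4, -8)


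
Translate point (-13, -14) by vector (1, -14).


Translation: (x+dx, y+dy) = (-13+1, -14+-14) = (-12, -28)

(-12, -28)


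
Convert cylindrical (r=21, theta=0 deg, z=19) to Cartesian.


x = 21 * cos(0) = 21
y = 21 * sin(0) = 0
z = 19

(21, 0, 19)


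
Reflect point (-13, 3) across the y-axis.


Reflection across y-axis: (x, y) -> (-x, y)
(-13, 3) -> (13, 3)

(13, 3)


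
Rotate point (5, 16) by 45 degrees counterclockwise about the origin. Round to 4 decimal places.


x' = 5*cos(45) - 16*sin(45) = -7.7782
y' = 5*sin(45) + 16*cos(45) = 14.8492

(-7.7782, 14.8492)


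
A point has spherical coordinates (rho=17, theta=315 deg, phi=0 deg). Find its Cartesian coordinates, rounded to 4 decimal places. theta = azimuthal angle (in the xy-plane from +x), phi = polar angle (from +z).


x = 17 * sin(0) * cos(315) = 0
y = 17 * sin(0) * sin(315) = 0
z = 17 * cos(0) = 17

(0, 0, 17)


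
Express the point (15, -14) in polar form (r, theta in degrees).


r = sqrt(15^2 + (-14)^2) = 20.5183
theta = atan2(-14, 15) = 316.9749 degrees

r = 20.5183, theta = 316.9749 degrees


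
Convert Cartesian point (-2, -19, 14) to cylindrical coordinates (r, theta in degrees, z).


r = sqrt((-2)^2 + (-19)^2) = 19.105
theta = atan2(-19, -2) = 263.991 deg
z = 14

r = 19.105, theta = 263.991 deg, z = 14


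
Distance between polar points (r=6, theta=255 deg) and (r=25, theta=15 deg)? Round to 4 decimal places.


d = sqrt(r1^2 + r2^2 - 2*r1*r2*cos(t2-t1))
d = sqrt(6^2 + 25^2 - 2*6*25*cos(15-255)) = 28.4781

28.4781


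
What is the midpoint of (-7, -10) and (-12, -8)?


Midpoint = ((-7+-12)/2, (-10+-8)/2) = (-9.5, -9)

(-9.5, -9)


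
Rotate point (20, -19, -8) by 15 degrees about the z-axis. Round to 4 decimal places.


x' = 20*cos(15) - -19*sin(15) = 24.2361
y' = 20*sin(15) + -19*cos(15) = -13.1762
z' = -8

(24.2361, -13.1762, -8)


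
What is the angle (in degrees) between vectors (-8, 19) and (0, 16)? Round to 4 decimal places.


dot = -8*0 + 19*16 = 304
|u| = 20.6155, |v| = 16
cos(angle) = 0.9216
angle = 22.8337 degrees

22.8337 degrees


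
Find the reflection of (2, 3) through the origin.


Reflection through origin: (x, y) -> (-x, -y)
(2, 3) -> (-2, -3)

(-2, -3)


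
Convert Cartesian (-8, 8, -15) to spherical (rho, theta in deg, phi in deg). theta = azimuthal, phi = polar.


rho = sqrt((-8)^2 + 8^2 + (-15)^2) = 18.7883
theta = atan2(8, -8) = 135 deg
phi = acos(-15/18.7883) = 142.9747 deg

rho = 18.7883, theta = 135 deg, phi = 142.9747 deg


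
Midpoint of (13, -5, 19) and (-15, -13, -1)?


Midpoint = ((13+-15)/2, (-5+-13)/2, (19+-1)/2) = (-1, -9, 9)

(-1, -9, 9)


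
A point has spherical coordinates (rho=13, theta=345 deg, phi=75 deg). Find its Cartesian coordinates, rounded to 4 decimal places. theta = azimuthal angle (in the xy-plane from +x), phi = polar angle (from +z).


x = 13 * sin(75) * cos(345) = 12.1292
y = 13 * sin(75) * sin(345) = -3.25
z = 13 * cos(75) = 3.3646

(12.1292, -3.25, 3.3646)


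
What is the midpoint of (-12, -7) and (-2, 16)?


Midpoint = ((-12+-2)/2, (-7+16)/2) = (-7, 4.5)

(-7, 4.5)


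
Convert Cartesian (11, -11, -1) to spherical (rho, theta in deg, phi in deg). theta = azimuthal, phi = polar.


rho = sqrt(11^2 + (-11)^2 + (-1)^2) = 15.5885
theta = atan2(-11, 11) = 315 deg
phi = acos(-1/15.5885) = 93.6781 deg

rho = 15.5885, theta = 315 deg, phi = 93.6781 deg


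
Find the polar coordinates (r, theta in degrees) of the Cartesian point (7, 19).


r = sqrt(7^2 + 19^2) = 20.2485
theta = atan2(19, 7) = 69.7751 degrees

r = 20.2485, theta = 69.7751 degrees


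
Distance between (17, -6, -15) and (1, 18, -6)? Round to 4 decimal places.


d = sqrt((1-17)^2 + (18--6)^2 + (-6--15)^2) = 30.2159

30.2159


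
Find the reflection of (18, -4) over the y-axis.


Reflection across y-axis: (x, y) -> (-x, y)
(18, -4) -> (-18, -4)

(-18, -4)


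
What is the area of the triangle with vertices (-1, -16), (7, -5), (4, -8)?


Area = |x1(y2-y3) + x2(y3-y1) + x3(y1-y2)| / 2
= |-1*(-5--8) + 7*(-8--16) + 4*(-16--5)| / 2
= 4.5

4.5


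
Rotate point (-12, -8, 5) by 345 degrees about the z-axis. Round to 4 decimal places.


x' = -12*cos(345) - -8*sin(345) = -13.6617
y' = -12*sin(345) + -8*cos(345) = -4.6216
z' = 5

(-13.6617, -4.6216, 5)


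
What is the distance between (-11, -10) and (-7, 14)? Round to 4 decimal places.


d = sqrt((-7--11)^2 + (14--10)^2) = 24.3311

24.3311


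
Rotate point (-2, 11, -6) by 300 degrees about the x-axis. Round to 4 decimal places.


x' = -2
y' = 11*cos(300) - -6*sin(300) = 0.3038
z' = 11*sin(300) + -6*cos(300) = -12.5263

(-2, 0.3038, -12.5263)


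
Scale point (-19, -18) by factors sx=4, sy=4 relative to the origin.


Scaling: (x*sx, y*sy) = (-19*4, -18*4) = (-76, -72)

(-76, -72)


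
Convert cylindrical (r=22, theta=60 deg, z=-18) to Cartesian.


x = 22 * cos(60) = 11
y = 22 * sin(60) = 19.0526
z = -18

(11, 19.0526, -18)


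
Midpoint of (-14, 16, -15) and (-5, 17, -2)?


Midpoint = ((-14+-5)/2, (16+17)/2, (-15+-2)/2) = (-9.5, 16.5, -8.5)

(-9.5, 16.5, -8.5)


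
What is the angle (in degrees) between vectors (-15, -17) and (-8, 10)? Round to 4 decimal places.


dot = -15*-8 + -17*10 = -50
|u| = 22.6716, |v| = 12.8062
cos(angle) = -0.1722
angle = 99.9165 degrees

99.9165 degrees


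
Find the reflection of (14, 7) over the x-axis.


Reflection across x-axis: (x, y) -> (x, -y)
(14, 7) -> (14, -7)

(14, -7)


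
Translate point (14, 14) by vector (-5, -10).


Translation: (x+dx, y+dy) = (14+-5, 14+-10) = (9, 4)

(9, 4)


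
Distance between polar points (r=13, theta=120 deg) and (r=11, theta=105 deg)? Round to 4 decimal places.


d = sqrt(r1^2 + r2^2 - 2*r1*r2*cos(t2-t1))
d = sqrt(13^2 + 11^2 - 2*13*11*cos(105-120)) = 3.7075

3.7075


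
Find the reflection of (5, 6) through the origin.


Reflection through origin: (x, y) -> (-x, -y)
(5, 6) -> (-5, -6)

(-5, -6)


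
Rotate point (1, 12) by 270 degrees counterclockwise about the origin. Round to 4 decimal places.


x' = 1*cos(270) - 12*sin(270) = 12
y' = 1*sin(270) + 12*cos(270) = -1

(12, -1)


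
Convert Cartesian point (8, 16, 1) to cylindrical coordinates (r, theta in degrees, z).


r = sqrt(8^2 + 16^2) = 17.8885
theta = atan2(16, 8) = 63.4349 deg
z = 1

r = 17.8885, theta = 63.4349 deg, z = 1


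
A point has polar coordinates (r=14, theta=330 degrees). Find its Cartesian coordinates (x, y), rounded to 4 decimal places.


x = 14 * cos(330) = 12.1244
y = 14 * sin(330) = -7

(12.1244, -7)


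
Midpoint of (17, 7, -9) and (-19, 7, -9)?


Midpoint = ((17+-19)/2, (7+7)/2, (-9+-9)/2) = (-1, 7, -9)

(-1, 7, -9)


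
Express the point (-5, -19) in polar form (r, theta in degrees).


r = sqrt((-5)^2 + (-19)^2) = 19.6469
theta = atan2(-19, -5) = 255.2564 degrees

r = 19.6469, theta = 255.2564 degrees


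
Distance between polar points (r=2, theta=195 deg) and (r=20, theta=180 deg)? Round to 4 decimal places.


d = sqrt(r1^2 + r2^2 - 2*r1*r2*cos(t2-t1))
d = sqrt(2^2 + 20^2 - 2*2*20*cos(180-195)) = 18.0756

18.0756
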